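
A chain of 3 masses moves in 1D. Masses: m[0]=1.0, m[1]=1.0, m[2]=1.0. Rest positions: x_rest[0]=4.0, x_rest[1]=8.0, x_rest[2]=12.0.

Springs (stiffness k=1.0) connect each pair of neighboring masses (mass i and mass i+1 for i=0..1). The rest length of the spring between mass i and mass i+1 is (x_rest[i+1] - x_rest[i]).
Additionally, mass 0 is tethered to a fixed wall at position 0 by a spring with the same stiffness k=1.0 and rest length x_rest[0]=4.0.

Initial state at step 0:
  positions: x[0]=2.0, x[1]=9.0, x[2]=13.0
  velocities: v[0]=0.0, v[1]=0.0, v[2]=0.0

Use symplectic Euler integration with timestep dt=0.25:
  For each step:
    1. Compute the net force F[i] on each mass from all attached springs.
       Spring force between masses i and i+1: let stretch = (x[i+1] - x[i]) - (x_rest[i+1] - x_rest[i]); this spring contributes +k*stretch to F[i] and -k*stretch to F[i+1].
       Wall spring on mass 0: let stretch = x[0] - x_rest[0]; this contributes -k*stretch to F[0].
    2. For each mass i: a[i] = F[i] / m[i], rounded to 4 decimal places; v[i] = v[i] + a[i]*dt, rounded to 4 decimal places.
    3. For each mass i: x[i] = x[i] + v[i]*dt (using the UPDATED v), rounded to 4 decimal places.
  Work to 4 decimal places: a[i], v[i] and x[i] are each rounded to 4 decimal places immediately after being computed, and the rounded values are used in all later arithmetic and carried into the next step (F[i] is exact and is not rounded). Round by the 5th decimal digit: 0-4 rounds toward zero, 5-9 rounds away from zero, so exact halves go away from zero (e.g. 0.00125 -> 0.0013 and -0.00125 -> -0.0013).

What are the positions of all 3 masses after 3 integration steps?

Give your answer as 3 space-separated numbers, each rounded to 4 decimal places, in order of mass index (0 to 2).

Step 0: x=[2.0000 9.0000 13.0000] v=[0.0000 0.0000 0.0000]
Step 1: x=[2.3125 8.8125 13.0000] v=[1.2500 -0.7500 0.0000]
Step 2: x=[2.8867 8.4805 12.9883] v=[2.2969 -1.3281 -0.0469]
Step 3: x=[3.6301 8.0806 12.9448] v=[2.9737 -1.5996 -0.1739]

Answer: 3.6301 8.0806 12.9448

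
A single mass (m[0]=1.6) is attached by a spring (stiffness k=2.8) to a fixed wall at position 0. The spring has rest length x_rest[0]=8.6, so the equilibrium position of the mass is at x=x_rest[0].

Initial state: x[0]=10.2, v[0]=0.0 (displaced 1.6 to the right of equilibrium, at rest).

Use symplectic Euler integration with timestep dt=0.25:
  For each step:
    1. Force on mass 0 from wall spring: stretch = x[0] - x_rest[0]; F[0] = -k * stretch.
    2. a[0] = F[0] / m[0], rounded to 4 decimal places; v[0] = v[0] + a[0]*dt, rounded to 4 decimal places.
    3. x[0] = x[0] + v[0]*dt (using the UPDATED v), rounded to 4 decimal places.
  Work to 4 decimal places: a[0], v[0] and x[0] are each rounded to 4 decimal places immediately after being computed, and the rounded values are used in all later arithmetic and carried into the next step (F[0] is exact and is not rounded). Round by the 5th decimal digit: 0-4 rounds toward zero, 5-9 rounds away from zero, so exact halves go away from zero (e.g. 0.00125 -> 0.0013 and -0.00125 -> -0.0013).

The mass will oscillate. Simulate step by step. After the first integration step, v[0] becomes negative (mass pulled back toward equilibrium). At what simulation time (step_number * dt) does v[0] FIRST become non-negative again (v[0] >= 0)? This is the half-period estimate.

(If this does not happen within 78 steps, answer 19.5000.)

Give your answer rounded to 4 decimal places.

Answer: 2.5000

Derivation:
Step 0: x=[10.2000] v=[0.0000]
Step 1: x=[10.0250] v=[-0.7000]
Step 2: x=[9.6941] v=[-1.3235]
Step 3: x=[9.2436] v=[-1.8022]
Step 4: x=[8.7227] v=[-2.0838]
Step 5: x=[8.1883] v=[-2.1375]
Step 6: x=[7.6990] v=[-1.9574]
Step 7: x=[7.3082] v=[-1.5632]
Step 8: x=[7.0587] v=[-0.9980]
Step 9: x=[6.9778] v=[-0.3237]
Step 10: x=[7.0743] v=[0.3860]
First v>=0 after going negative at step 10, time=2.5000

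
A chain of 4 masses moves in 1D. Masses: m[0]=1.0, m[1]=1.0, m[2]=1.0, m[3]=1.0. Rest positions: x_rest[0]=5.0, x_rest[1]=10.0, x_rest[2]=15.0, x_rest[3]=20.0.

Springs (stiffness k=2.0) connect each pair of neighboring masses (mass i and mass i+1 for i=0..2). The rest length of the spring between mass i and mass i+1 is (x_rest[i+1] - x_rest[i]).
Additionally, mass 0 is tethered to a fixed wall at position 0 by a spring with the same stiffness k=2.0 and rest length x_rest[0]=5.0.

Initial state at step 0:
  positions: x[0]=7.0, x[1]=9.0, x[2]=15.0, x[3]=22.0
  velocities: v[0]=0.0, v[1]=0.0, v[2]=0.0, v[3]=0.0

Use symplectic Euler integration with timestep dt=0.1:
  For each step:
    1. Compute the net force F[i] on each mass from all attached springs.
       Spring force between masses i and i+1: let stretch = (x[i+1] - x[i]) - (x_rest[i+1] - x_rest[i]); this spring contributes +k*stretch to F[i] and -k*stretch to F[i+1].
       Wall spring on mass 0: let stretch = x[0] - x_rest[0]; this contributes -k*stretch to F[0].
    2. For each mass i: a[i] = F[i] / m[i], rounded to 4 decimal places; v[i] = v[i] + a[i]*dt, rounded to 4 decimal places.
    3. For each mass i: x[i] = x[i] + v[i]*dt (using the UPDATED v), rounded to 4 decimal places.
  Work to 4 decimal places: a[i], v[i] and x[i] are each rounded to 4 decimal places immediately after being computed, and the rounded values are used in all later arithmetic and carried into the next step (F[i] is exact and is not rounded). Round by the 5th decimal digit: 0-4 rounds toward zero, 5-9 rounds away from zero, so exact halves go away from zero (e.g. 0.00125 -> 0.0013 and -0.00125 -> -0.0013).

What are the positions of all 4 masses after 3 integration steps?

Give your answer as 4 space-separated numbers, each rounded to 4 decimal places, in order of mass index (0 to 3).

Answer: 6.4277 9.4563 15.1199 21.7660

Derivation:
Step 0: x=[7.0000 9.0000 15.0000 22.0000] v=[0.0000 0.0000 0.0000 0.0000]
Step 1: x=[6.9000 9.0800 15.0200 21.9600] v=[-1.0000 0.8000 0.2000 -0.4000]
Step 2: x=[6.7056 9.2352 15.0600 21.8812] v=[-1.9440 1.5520 0.4000 -0.7880]
Step 3: x=[6.4277 9.4563 15.1199 21.7660] v=[-2.7792 2.2110 0.5993 -1.1522]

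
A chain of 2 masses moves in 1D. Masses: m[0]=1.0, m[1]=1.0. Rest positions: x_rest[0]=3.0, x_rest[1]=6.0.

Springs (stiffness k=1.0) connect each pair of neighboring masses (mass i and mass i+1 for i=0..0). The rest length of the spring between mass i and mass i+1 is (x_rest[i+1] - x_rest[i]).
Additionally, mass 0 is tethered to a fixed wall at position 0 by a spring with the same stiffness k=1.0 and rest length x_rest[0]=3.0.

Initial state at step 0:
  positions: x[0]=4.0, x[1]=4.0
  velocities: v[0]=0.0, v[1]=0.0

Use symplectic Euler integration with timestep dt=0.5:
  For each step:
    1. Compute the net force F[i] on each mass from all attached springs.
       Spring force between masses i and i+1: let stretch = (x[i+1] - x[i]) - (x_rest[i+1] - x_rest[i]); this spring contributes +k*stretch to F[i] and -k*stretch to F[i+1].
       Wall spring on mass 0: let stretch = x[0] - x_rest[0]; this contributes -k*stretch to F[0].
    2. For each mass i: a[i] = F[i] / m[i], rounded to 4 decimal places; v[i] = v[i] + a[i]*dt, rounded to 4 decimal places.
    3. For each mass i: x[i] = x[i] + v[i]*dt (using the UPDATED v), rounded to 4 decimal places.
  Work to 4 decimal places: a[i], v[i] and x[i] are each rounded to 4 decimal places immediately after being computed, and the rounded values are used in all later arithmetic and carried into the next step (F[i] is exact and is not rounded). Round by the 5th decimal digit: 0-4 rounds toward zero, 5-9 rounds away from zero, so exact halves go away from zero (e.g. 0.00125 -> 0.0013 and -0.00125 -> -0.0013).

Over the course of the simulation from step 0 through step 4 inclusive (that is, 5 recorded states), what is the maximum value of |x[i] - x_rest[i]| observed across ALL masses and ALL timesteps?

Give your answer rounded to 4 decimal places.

Step 0: x=[4.0000 4.0000] v=[0.0000 0.0000]
Step 1: x=[3.0000 4.7500] v=[-2.0000 1.5000]
Step 2: x=[1.6875 5.8125] v=[-2.6250 2.1250]
Step 3: x=[0.9844 6.5938] v=[-1.4063 1.5625]
Step 4: x=[1.4375 6.7227] v=[0.9062 0.2578]
Max displacement = 2.0156

Answer: 2.0156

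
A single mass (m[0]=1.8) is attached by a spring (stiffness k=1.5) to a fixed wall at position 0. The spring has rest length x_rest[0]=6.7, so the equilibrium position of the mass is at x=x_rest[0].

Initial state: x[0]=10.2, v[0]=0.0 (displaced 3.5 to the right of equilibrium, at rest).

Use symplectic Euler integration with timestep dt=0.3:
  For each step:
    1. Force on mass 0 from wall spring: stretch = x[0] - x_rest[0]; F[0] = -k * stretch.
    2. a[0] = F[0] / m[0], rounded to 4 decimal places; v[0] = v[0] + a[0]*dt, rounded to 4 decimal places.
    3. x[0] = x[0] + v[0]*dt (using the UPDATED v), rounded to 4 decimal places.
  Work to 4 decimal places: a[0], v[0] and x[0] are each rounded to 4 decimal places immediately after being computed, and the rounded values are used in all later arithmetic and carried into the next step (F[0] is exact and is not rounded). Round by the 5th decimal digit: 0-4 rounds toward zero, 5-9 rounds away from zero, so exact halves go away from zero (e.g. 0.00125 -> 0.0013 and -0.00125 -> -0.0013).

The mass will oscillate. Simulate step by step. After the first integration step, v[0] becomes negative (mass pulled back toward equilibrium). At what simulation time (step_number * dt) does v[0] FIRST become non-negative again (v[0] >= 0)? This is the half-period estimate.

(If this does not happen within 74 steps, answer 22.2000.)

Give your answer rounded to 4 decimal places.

Answer: 3.6000

Derivation:
Step 0: x=[10.2000] v=[0.0000]
Step 1: x=[9.9375] v=[-0.8750]
Step 2: x=[9.4322] v=[-1.6844]
Step 3: x=[8.7220] v=[-2.3674]
Step 4: x=[7.8601] v=[-2.8729]
Step 5: x=[6.9112] v=[-3.1629]
Step 6: x=[5.9465] v=[-3.2157]
Step 7: x=[5.0383] v=[-3.0273]
Step 8: x=[4.2547] v=[-2.6119]
Step 9: x=[3.6545] v=[-2.0006]
Step 10: x=[3.2827] v=[-1.2392]
Step 11: x=[3.1672] v=[-0.3849]
Step 12: x=[3.3167] v=[0.4983]
First v>=0 after going negative at step 12, time=3.6000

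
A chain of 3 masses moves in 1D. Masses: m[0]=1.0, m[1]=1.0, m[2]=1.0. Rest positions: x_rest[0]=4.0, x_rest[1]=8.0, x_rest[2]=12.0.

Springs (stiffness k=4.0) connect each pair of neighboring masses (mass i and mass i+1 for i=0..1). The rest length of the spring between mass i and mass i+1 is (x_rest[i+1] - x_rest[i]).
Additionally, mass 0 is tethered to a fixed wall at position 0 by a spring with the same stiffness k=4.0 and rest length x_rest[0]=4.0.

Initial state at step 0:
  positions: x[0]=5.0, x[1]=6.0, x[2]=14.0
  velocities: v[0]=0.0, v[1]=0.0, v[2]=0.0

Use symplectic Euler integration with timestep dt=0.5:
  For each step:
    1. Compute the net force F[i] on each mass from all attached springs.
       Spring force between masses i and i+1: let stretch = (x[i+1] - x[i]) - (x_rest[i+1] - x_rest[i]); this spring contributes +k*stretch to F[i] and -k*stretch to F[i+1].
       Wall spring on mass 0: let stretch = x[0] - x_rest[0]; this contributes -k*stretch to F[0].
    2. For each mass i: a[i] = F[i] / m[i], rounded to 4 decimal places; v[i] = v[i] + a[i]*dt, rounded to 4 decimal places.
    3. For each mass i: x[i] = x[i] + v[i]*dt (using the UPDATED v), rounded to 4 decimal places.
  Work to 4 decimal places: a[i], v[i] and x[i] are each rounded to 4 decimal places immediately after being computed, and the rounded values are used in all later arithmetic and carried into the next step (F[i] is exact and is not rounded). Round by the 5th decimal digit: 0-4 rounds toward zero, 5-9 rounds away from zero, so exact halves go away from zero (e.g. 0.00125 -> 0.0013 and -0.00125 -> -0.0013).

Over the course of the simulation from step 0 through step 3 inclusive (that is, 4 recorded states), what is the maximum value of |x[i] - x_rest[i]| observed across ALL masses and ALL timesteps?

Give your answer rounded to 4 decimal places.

Step 0: x=[5.0000 6.0000 14.0000] v=[0.0000 0.0000 0.0000]
Step 1: x=[1.0000 13.0000 10.0000] v=[-8.0000 14.0000 -8.0000]
Step 2: x=[8.0000 5.0000 13.0000] v=[14.0000 -16.0000 6.0000]
Step 3: x=[4.0000 8.0000 12.0000] v=[-8.0000 6.0000 -2.0000]
Max displacement = 5.0000

Answer: 5.0000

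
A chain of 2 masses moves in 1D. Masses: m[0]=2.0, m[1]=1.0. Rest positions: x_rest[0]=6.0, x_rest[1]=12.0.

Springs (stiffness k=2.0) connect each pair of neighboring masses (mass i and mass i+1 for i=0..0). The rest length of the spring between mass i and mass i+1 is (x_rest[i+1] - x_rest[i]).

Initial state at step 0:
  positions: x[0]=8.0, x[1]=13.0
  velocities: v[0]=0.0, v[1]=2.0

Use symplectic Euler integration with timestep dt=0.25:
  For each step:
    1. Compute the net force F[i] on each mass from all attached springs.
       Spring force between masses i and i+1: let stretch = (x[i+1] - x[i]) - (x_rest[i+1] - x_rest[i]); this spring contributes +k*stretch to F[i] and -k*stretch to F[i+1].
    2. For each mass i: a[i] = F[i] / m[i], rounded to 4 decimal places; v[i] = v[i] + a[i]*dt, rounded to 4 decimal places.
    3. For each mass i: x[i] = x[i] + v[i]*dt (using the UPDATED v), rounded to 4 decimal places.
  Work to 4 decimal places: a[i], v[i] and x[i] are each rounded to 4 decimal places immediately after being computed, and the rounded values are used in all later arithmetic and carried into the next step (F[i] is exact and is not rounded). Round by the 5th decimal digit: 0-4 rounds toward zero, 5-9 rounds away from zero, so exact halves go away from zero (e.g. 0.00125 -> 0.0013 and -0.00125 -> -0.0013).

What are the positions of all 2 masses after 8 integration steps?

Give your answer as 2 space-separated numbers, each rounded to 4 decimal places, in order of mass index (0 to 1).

Answer: 8.8476 15.3052

Derivation:
Step 0: x=[8.0000 13.0000] v=[0.0000 2.0000]
Step 1: x=[7.9375 13.6250] v=[-0.2500 2.5000]
Step 2: x=[7.8555 14.2891] v=[-0.3281 2.6563]
Step 3: x=[7.8006 14.8990] v=[-0.2197 2.4395]
Step 4: x=[7.8143 15.3716] v=[0.0549 1.8903]
Step 5: x=[7.9254 15.6495] v=[0.4442 1.1117]
Step 6: x=[8.1442 15.7119] v=[0.8752 0.2497]
Step 7: x=[8.4610 15.5784] v=[1.2671 -0.5342]
Step 8: x=[8.8476 15.3052] v=[1.5465 -1.0929]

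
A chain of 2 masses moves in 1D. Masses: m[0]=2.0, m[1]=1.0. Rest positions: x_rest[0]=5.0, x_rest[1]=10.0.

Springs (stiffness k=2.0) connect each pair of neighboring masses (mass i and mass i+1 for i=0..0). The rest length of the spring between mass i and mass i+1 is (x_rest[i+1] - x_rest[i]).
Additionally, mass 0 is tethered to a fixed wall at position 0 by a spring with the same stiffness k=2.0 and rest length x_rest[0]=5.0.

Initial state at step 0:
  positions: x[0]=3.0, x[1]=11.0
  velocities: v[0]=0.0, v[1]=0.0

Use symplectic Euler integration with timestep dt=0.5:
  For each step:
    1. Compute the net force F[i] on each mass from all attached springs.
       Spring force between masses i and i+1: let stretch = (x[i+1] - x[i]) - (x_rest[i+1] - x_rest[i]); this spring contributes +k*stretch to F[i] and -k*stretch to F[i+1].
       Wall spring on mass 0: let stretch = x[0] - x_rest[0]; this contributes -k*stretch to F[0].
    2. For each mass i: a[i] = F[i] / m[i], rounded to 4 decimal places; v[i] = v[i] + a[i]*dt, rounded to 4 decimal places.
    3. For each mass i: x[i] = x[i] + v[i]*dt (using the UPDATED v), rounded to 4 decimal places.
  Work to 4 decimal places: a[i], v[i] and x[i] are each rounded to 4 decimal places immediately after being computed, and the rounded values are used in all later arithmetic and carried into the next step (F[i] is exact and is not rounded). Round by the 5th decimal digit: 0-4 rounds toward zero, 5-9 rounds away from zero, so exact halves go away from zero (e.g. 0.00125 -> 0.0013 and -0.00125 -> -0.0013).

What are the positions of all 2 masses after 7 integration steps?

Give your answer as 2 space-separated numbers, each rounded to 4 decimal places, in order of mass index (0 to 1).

Answer: 4.7124 12.2099

Derivation:
Step 0: x=[3.0000 11.0000] v=[0.0000 0.0000]
Step 1: x=[4.2500 9.5000] v=[2.5000 -3.0000]
Step 2: x=[5.7500 7.8750] v=[3.0000 -3.2500]
Step 3: x=[6.3438 7.6875] v=[1.1875 -0.3750]
Step 4: x=[5.6875 9.3282] v=[-1.3126 3.2813]
Step 5: x=[4.5195 11.6485] v=[-2.3360 4.6406]
Step 6: x=[4.0039 12.9043] v=[-1.0313 2.5116]
Step 7: x=[4.7124 12.2099] v=[1.4170 -1.3888]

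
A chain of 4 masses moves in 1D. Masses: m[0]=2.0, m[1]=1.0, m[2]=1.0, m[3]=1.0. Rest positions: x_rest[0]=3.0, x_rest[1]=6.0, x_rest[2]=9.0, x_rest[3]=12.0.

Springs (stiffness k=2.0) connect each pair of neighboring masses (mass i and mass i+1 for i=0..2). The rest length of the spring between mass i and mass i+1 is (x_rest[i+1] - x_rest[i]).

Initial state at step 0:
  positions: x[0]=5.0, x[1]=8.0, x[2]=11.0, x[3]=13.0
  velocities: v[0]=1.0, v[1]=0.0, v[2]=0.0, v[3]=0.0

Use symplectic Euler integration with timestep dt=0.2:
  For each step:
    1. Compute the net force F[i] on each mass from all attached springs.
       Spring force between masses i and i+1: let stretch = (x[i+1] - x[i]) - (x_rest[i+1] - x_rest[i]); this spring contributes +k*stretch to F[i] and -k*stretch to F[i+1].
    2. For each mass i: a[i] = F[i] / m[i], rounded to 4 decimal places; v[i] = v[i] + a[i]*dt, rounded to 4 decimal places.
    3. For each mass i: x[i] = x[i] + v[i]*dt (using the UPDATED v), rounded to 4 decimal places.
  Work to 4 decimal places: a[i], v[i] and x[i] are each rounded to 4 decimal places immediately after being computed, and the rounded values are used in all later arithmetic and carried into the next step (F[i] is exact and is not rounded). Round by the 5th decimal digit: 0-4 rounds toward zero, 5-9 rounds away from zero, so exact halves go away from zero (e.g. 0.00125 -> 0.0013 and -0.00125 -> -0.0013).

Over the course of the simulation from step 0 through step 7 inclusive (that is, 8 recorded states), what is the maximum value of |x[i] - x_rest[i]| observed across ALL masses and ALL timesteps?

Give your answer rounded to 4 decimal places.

Answer: 3.0173

Derivation:
Step 0: x=[5.0000 8.0000 11.0000 13.0000] v=[1.0000 0.0000 0.0000 0.0000]
Step 1: x=[5.2000 8.0000 10.9200 13.0800] v=[1.0000 0.0000 -0.4000 0.4000]
Step 2: x=[5.3920 8.0096 10.7792 13.2272] v=[0.9600 0.0480 -0.7040 0.7360]
Step 3: x=[5.5687 8.0314 10.6127 13.4186] v=[0.8835 0.1088 -0.8326 0.9568]
Step 4: x=[5.7239 8.0626 10.4641 13.6255] v=[0.7760 0.1562 -0.7428 1.0344]
Step 5: x=[5.8526 8.0989 10.3763 13.8195] v=[0.6437 0.1813 -0.4388 0.9698]
Step 6: x=[5.9512 8.1376 10.3818 13.9780] v=[0.4930 0.1937 0.0275 0.7925]
Step 7: x=[6.0173 8.1810 10.4955 14.0888] v=[0.3303 0.2168 0.5683 0.5540]
Max displacement = 3.0173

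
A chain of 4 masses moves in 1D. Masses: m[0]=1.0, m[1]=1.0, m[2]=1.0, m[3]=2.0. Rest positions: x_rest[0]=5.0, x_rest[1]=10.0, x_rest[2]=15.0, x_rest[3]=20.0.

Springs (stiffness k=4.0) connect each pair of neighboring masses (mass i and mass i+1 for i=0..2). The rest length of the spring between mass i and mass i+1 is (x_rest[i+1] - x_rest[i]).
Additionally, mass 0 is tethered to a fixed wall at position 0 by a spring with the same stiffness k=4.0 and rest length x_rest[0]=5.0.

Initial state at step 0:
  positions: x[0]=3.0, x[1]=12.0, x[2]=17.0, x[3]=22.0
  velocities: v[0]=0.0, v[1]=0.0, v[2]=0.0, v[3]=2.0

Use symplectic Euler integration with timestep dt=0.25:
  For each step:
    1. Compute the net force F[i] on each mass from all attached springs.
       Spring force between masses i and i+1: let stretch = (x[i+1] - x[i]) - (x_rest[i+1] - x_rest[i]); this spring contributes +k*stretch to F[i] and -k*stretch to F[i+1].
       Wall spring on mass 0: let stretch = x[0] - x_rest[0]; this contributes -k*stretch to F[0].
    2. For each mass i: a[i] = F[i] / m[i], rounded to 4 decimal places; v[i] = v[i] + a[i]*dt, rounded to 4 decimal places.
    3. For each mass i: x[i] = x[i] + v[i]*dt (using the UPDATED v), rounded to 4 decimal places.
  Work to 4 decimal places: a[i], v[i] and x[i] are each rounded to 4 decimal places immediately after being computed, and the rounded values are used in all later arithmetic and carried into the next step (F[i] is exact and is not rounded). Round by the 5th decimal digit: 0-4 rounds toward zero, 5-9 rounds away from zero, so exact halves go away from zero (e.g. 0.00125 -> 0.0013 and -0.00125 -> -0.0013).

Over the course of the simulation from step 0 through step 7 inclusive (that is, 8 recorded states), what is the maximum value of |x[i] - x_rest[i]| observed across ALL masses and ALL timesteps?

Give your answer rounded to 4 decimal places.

Step 0: x=[3.0000 12.0000 17.0000 22.0000] v=[0.0000 0.0000 0.0000 2.0000]
Step 1: x=[4.5000 11.0000 17.0000 22.5000] v=[6.0000 -4.0000 0.0000 2.0000]
Step 2: x=[6.5000 9.8750 16.8750 22.9375] v=[8.0000 -4.5000 -0.5000 1.7500]
Step 3: x=[7.7188 9.6563 16.5156 23.2422] v=[4.8750 -0.8750 -1.4375 1.2188]
Step 4: x=[7.4922 10.6680 16.1231 23.3311] v=[-0.9063 4.0468 -1.5702 0.3555]
Step 5: x=[6.1865 12.2495 16.1688 23.1440] v=[-5.2227 6.3261 0.1827 -0.7485]
Step 6: x=[4.8500 13.2951 16.9785 22.7100] v=[-5.3462 4.1824 3.2386 -1.7361]
Step 7: x=[4.4122 13.1503 18.3002 22.1845] v=[-1.7511 -0.5793 5.2867 -2.1019]
Max displacement = 3.3311

Answer: 3.3311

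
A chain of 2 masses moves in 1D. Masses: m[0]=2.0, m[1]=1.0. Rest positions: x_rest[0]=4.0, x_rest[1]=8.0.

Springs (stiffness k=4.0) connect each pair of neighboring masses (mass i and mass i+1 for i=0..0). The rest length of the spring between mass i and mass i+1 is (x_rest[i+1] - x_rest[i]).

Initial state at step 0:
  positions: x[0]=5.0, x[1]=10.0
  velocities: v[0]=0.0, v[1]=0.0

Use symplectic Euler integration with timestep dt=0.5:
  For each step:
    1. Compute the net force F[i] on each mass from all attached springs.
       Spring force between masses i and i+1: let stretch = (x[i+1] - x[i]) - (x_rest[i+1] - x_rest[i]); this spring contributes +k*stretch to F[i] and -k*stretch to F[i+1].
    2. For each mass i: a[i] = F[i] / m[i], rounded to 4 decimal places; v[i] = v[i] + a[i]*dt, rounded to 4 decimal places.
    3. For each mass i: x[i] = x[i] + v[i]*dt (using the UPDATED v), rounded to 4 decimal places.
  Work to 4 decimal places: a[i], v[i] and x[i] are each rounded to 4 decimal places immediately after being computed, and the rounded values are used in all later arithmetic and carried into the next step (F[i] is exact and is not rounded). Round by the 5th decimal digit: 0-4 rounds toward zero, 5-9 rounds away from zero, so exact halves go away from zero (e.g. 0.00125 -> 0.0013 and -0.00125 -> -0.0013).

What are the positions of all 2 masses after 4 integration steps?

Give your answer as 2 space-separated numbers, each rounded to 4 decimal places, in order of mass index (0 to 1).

Step 0: x=[5.0000 10.0000] v=[0.0000 0.0000]
Step 1: x=[5.5000 9.0000] v=[1.0000 -2.0000]
Step 2: x=[5.7500 8.5000] v=[0.5000 -1.0000]
Step 3: x=[5.3750 9.2500] v=[-0.7500 1.5000]
Step 4: x=[4.9375 10.1250] v=[-0.8750 1.7500]

Answer: 4.9375 10.1250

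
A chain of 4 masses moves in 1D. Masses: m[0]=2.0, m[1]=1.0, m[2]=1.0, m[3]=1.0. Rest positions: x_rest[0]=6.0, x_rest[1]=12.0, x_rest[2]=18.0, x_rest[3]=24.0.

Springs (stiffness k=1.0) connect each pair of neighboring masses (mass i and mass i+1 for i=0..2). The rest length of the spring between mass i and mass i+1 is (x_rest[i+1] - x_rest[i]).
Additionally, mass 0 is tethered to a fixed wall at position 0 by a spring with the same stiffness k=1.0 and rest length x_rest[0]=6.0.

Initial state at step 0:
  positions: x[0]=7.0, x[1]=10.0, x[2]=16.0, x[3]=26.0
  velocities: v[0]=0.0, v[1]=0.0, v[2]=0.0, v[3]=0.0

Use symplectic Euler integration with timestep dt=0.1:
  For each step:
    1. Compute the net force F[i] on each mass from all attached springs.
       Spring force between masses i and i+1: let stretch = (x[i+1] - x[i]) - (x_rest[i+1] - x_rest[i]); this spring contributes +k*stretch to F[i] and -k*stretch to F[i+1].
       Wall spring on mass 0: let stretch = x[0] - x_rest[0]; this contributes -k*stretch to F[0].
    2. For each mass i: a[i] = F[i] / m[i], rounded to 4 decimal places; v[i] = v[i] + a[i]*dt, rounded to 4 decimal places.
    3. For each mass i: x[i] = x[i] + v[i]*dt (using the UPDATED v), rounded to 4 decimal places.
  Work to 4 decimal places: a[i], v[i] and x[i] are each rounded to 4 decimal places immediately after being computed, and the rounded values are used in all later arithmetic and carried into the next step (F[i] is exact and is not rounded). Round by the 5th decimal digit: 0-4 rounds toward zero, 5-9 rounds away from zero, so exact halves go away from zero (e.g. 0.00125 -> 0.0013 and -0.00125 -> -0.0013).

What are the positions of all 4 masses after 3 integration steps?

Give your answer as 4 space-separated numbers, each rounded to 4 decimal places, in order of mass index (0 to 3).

Step 0: x=[7.0000 10.0000 16.0000 26.0000] v=[0.0000 0.0000 0.0000 0.0000]
Step 1: x=[6.9800 10.0300 16.0400 25.9600] v=[-0.2000 0.3000 0.4000 -0.4000]
Step 2: x=[6.9404 10.0896 16.1191 25.8808] v=[-0.3965 0.5960 0.7910 -0.7920]
Step 3: x=[6.8818 10.1780 16.2355 25.7640] v=[-0.5861 0.8840 1.1642 -1.1682]

Answer: 6.8818 10.1780 16.2355 25.7640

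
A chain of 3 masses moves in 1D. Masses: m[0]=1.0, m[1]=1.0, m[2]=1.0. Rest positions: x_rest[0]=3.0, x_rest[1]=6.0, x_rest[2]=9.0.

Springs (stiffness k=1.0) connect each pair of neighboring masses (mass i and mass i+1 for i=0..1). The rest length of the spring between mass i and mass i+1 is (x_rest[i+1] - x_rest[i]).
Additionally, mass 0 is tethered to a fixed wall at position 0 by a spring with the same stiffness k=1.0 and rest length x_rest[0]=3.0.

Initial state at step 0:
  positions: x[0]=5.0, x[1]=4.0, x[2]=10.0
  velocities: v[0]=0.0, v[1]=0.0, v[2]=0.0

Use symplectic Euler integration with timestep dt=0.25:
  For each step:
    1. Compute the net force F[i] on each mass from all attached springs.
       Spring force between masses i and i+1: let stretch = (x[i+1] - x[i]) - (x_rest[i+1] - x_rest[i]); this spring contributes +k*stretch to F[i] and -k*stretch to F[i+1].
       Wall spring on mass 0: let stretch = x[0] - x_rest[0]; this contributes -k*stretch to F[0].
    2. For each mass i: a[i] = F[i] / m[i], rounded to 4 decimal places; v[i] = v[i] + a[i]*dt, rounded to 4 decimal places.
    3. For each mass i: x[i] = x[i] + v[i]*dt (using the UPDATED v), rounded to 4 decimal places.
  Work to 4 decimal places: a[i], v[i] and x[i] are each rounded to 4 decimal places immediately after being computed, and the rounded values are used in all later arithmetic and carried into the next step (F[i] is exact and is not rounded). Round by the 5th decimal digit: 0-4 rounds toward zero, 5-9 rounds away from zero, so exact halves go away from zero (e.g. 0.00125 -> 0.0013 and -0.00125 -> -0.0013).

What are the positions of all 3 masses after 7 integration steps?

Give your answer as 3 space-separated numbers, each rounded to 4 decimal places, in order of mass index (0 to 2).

Step 0: x=[5.0000 4.0000 10.0000] v=[0.0000 0.0000 0.0000]
Step 1: x=[4.6250 4.4375 9.8125] v=[-1.5000 1.7500 -0.7500]
Step 2: x=[3.9492 5.2227 9.4766] v=[-2.7031 3.1406 -1.3438]
Step 3: x=[3.1062 6.1941 9.0623] v=[-3.3720 3.8857 -1.6573]
Step 4: x=[2.2621 7.1518 8.6562] v=[-3.3766 3.8308 -1.6244]
Step 5: x=[1.5822 7.8979 8.3436] v=[-2.7197 2.9845 -1.2505]
Step 6: x=[1.1981 8.2772 8.1906] v=[-1.5363 1.5170 -0.6119]
Step 7: x=[1.1816 8.2086 8.2306] v=[-0.0661 -0.2744 0.1598]

Answer: 1.1816 8.2086 8.2306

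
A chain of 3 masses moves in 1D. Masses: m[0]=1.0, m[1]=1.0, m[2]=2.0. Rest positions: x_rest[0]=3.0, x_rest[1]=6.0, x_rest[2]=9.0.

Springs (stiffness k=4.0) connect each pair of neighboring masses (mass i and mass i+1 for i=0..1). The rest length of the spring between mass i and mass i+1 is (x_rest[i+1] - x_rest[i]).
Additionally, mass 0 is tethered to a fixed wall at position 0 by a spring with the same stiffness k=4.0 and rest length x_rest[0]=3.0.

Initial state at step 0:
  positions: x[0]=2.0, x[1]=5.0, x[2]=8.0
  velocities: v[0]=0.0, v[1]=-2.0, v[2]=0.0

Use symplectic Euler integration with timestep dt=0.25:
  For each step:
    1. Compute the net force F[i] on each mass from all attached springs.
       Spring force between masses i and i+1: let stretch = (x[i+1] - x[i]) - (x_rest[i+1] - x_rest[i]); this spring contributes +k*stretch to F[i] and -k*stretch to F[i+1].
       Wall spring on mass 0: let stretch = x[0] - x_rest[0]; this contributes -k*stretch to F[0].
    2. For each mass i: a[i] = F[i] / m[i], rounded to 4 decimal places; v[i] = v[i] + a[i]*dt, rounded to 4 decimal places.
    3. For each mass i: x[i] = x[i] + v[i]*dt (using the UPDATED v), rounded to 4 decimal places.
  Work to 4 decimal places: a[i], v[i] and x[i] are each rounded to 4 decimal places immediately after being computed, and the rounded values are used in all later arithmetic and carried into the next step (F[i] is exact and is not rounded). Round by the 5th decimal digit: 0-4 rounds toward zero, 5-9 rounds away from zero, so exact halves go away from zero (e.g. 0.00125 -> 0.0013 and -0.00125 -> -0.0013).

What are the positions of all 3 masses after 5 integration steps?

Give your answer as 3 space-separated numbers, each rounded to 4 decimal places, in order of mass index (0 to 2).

Step 0: x=[2.0000 5.0000 8.0000] v=[0.0000 -2.0000 0.0000]
Step 1: x=[2.2500 4.5000 8.0000] v=[1.0000 -2.0000 0.0000]
Step 2: x=[2.5000 4.3125 7.9375] v=[1.0000 -0.7500 -0.2500]
Step 3: x=[2.5781 4.5781 7.7969] v=[0.3125 1.0625 -0.5625]
Step 4: x=[2.5117 5.1484 7.6289] v=[-0.2656 2.2813 -0.6719]
Step 5: x=[2.4766 5.6797 7.5259] v=[-0.1406 2.1251 -0.4122]

Answer: 2.4766 5.6797 7.5259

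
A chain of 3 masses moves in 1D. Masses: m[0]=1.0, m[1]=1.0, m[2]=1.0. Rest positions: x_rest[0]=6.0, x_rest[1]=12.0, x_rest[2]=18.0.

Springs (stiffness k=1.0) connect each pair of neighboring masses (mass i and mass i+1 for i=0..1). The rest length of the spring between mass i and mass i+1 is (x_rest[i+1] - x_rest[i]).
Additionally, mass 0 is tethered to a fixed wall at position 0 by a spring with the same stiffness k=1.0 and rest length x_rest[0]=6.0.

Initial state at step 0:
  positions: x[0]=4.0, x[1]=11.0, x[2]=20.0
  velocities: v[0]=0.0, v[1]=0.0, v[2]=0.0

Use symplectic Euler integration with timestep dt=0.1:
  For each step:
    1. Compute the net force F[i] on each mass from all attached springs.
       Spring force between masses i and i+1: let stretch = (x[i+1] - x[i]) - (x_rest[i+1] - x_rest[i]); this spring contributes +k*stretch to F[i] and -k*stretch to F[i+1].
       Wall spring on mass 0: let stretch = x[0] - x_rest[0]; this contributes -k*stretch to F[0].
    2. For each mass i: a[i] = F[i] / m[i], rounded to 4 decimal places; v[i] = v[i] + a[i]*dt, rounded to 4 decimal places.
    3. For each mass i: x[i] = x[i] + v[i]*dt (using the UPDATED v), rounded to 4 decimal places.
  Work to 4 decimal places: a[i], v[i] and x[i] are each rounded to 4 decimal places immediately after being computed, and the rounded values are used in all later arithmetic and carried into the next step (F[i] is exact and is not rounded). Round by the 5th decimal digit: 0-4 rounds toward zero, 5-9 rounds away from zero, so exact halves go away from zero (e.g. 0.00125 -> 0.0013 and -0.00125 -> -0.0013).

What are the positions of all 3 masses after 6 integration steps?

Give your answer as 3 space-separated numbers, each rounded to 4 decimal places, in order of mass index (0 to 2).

Answer: 4.6023 11.3928 19.4042

Derivation:
Step 0: x=[4.0000 11.0000 20.0000] v=[0.0000 0.0000 0.0000]
Step 1: x=[4.0300 11.0200 19.9700] v=[0.3000 0.2000 -0.3000]
Step 2: x=[4.0896 11.0596 19.9105] v=[0.5960 0.3960 -0.5950]
Step 3: x=[4.1780 11.1180 19.8225] v=[0.8840 0.5841 -0.8801]
Step 4: x=[4.2940 11.1941 19.7074] v=[1.1602 0.7606 -1.1506]
Step 5: x=[4.4361 11.2863 19.5672] v=[1.4208 0.9219 -1.4019]
Step 6: x=[4.6023 11.3928 19.4042] v=[1.6622 1.0650 -1.6300]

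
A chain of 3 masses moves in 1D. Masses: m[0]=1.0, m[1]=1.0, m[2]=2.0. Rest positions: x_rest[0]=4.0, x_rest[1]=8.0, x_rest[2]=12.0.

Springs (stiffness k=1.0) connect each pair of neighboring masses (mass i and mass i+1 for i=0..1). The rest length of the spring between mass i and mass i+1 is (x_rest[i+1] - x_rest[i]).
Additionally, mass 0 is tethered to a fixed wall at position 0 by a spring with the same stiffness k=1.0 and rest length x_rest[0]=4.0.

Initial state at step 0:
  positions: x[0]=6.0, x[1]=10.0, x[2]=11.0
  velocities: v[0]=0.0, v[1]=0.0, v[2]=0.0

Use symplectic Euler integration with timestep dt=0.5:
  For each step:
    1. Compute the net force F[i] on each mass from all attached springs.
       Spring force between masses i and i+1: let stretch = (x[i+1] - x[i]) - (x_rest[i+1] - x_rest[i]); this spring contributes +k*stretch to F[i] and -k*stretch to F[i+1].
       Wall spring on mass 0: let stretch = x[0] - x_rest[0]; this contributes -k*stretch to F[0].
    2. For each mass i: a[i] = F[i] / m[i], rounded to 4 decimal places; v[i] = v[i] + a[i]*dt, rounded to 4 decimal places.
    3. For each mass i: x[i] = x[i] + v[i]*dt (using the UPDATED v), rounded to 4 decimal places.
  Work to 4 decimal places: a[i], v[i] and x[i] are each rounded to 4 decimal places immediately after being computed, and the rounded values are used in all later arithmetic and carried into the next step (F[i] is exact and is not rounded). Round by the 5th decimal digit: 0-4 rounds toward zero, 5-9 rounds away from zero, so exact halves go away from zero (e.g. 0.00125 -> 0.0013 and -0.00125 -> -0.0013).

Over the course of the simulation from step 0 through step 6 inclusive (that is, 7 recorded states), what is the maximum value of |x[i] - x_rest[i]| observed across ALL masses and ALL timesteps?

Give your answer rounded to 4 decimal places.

Step 0: x=[6.0000 10.0000 11.0000] v=[0.0000 0.0000 0.0000]
Step 1: x=[5.5000 9.2500 11.3750] v=[-1.0000 -1.5000 0.7500]
Step 2: x=[4.5625 8.0938 11.9844] v=[-1.8750 -2.3125 1.2188]
Step 3: x=[3.3672 7.0274 12.6075] v=[-2.3906 -2.1329 1.2462]
Step 4: x=[2.2452 6.4409 13.0331] v=[-2.2441 -1.1730 0.8512]
Step 5: x=[1.6108 6.4536 13.1347] v=[-1.2689 0.0253 0.2032]
Step 6: x=[1.7844 6.9259 12.9012] v=[0.3471 0.9445 -0.4671]
Max displacement = 2.3892

Answer: 2.3892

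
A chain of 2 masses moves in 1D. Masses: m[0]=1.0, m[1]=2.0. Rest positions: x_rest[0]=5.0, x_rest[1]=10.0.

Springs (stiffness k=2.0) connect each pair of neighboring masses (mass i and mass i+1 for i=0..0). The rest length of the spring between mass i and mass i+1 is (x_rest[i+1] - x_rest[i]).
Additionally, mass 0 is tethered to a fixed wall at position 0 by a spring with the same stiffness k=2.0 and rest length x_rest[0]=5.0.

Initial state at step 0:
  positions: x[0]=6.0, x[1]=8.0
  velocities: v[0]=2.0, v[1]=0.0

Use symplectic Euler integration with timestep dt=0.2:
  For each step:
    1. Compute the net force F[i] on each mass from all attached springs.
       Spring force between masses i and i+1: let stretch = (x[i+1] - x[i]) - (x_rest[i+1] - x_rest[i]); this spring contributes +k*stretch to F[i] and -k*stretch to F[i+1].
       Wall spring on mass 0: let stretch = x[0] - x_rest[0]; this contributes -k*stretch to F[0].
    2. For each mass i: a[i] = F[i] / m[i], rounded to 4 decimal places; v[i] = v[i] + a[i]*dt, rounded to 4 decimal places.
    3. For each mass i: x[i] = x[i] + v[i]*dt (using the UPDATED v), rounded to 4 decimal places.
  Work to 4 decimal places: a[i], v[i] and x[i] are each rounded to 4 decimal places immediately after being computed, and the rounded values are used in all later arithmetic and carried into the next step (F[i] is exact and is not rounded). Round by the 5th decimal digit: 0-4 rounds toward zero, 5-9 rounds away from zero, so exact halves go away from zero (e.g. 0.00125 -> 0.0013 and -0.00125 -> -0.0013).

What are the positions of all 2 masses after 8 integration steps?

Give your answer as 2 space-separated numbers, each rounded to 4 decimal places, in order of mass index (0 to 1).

Answer: 3.1224 10.5280

Derivation:
Step 0: x=[6.0000 8.0000] v=[2.0000 0.0000]
Step 1: x=[6.0800 8.1200] v=[0.4000 0.6000]
Step 2: x=[5.8368 8.3584] v=[-1.2160 1.1920]
Step 3: x=[5.3284 8.6959] v=[-2.5421 1.6877]
Step 4: x=[4.6631 9.0987] v=[-3.3265 2.0142]
Step 5: x=[3.9796 9.5241] v=[-3.4175 2.1271]
Step 6: x=[3.4213 9.9277] v=[-2.7915 2.0182]
Step 7: x=[3.1098 10.2711] v=[-1.5575 1.7169]
Step 8: x=[3.1224 10.5280] v=[0.0631 1.2846]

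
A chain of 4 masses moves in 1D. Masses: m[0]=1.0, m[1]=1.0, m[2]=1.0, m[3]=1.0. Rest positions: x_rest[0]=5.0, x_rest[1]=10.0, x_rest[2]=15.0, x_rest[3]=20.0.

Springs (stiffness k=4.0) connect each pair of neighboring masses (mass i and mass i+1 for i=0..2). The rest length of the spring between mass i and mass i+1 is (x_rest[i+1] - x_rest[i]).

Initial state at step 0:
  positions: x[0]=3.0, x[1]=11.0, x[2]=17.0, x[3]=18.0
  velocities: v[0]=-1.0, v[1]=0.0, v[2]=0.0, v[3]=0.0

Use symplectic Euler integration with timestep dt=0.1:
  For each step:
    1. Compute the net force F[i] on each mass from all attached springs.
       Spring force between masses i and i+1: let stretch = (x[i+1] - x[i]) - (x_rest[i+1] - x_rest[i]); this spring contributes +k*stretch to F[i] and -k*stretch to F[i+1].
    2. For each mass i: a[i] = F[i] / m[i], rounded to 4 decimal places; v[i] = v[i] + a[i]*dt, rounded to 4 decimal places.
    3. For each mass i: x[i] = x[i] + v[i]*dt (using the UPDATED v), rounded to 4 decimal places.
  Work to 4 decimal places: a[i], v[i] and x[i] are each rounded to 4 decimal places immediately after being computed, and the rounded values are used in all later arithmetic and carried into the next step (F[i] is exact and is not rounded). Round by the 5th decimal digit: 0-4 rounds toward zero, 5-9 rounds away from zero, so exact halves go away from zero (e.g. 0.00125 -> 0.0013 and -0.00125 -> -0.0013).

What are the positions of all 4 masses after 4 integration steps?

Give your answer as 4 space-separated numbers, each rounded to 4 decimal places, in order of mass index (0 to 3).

Answer: 3.7212 10.2121 15.2735 19.3932

Derivation:
Step 0: x=[3.0000 11.0000 17.0000 18.0000] v=[-1.0000 0.0000 0.0000 0.0000]
Step 1: x=[3.0200 10.9200 16.8000 18.1600] v=[0.2000 -0.8000 -2.0000 1.6000]
Step 2: x=[3.1560 10.7592 16.4192 18.4656] v=[1.3600 -1.6080 -3.8080 3.0560]
Step 3: x=[3.3961 10.5207 15.8939 18.8893] v=[2.4013 -2.3853 -5.2534 4.2374]
Step 4: x=[3.7212 10.2121 15.2735 19.3932] v=[3.2511 -3.0859 -6.2045 5.0392]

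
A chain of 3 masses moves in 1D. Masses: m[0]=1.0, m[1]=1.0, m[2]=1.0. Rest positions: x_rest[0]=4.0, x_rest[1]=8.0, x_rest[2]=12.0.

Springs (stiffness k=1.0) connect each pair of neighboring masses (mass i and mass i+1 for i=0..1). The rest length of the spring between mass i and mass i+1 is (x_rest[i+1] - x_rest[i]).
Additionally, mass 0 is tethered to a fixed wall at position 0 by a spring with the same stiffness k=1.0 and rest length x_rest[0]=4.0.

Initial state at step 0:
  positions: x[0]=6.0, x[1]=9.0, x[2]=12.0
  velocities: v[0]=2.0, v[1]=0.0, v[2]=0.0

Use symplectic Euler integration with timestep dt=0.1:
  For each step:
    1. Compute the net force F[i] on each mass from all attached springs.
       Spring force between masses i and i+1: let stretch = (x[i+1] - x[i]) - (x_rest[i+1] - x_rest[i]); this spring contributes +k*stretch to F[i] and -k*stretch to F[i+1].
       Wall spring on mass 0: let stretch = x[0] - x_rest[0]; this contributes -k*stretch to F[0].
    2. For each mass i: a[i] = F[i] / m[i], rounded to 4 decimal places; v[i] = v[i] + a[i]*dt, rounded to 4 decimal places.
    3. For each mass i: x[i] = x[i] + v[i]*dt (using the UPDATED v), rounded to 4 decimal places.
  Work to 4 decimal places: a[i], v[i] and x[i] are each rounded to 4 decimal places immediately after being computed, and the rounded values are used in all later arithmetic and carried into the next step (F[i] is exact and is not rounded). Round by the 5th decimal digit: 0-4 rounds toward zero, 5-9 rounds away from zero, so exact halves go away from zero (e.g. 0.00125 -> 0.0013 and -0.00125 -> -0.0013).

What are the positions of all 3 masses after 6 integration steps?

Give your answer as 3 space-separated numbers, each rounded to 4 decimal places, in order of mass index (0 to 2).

Answer: 6.4764 9.0524 12.2040

Derivation:
Step 0: x=[6.0000 9.0000 12.0000] v=[2.0000 0.0000 0.0000]
Step 1: x=[6.1700 9.0000 12.0100] v=[1.7000 0.0000 0.1000]
Step 2: x=[6.3066 9.0018 12.0299] v=[1.3660 0.0180 0.1990]
Step 3: x=[6.4071 9.0069 12.0595] v=[1.0049 0.0513 0.2962]
Step 4: x=[6.4695 9.0166 12.0986] v=[0.6242 0.0966 0.3909]
Step 5: x=[6.4927 9.0316 12.1469] v=[0.2320 0.1501 0.4827]
Step 6: x=[6.4764 9.0524 12.2040] v=[-0.1634 0.2077 0.5712]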